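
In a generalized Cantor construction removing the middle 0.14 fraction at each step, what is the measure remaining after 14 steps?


Step 1: At each step, fraction remaining = 1 - 0.14 = 0.86
Step 2: After 14 steps, measure = (0.86)^14
Result = 0.121054


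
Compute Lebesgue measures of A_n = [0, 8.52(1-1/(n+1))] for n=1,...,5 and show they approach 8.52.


By continuity of measure from below: if A_n increases to A, then m(A_n) -> m(A).
Here A = [0, 8.52], so m(A) = 8.52
Step 1: a_1 = 8.52*(1 - 1/2) = 4.26, m(A_1) = 4.26
Step 2: a_2 = 8.52*(1 - 1/3) = 5.68, m(A_2) = 5.68
Step 3: a_3 = 8.52*(1 - 1/4) = 6.39, m(A_3) = 6.39
Step 4: a_4 = 8.52*(1 - 1/5) = 6.816, m(A_4) = 6.816
Step 5: a_5 = 8.52*(1 - 1/6) = 7.1, m(A_5) = 7.1
Limit: m(A_n) -> m([0,8.52]) = 8.52


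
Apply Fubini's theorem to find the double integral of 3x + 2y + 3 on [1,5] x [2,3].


By Fubini, integrate in x first, then y.
Step 1: Fix y, integrate over x in [1,5]:
  integral(3x + 2y + 3, x=1..5)
  = 3*(5^2 - 1^2)/2 + (2y + 3)*(5 - 1)
  = 36 + (2y + 3)*4
  = 36 + 8y + 12
  = 48 + 8y
Step 2: Integrate over y in [2,3]:
  integral(48 + 8y, y=2..3)
  = 48*1 + 8*(3^2 - 2^2)/2
  = 48 + 20
  = 68


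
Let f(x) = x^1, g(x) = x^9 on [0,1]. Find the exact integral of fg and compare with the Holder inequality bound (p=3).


Step 1: Exact integral of f*g = integral(x^10, 0, 1) = 1/11
     = 0.090909
Step 2: Holder bound with p=3, q=1.5:
  ||f||_p = (integral x^3 dx)^(1/3) = (1/4)^(1/3) = 0.629961
  ||g||_q = (integral x^13.5 dx)^(1/1.5) = (1/14.5)^(1/1.5) = 0.168172
Step 3: Holder bound = ||f||_p * ||g||_q = 0.629961 * 0.168172 = 0.105942
Verification: 0.090909 <= 0.105942 (Holder holds)


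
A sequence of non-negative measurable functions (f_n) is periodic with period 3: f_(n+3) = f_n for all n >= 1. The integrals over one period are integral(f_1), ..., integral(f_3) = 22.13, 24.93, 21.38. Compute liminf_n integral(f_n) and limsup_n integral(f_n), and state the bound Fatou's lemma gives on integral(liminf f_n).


The sequence (integral(f_n)) is periodic with period 3, repeating the values 22.13, 24.93, 21.38 indefinitely.
Step 1: For a periodic sequence, every tail (a_m, a_(m+1), ...) contains all 3 period values infinitely often.
Step 2: Hence inf of every tail = min of the period values = min(22.13, 24.93, 21.38) = 21.38.
        liminf_n integral(f_n) = sup over m of (inf of tail from m) = 21.38.
Step 3: Similarly sup of every tail = max of the period values = 24.93.
        limsup_n integral(f_n) = 24.93.
Step 4: Fatou's lemma: integral(liminf_n f_n) <= liminf_n integral(f_n) = 21.38.
        So the integral of the pointwise liminf is at most 21.38.


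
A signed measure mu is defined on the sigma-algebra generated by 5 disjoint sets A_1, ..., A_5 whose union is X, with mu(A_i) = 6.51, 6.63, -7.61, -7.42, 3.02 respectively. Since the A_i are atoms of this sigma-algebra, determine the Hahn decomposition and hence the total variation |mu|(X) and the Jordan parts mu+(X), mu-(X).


Step 1: Every measurable set is a union of atoms (the cells / points), so a Hahn decomposition is
  obtained by grouping atoms by sign: P = union of atoms with mu > 0, N = union of the remaining atoms.
  Atoms in P (indices): 1, 2, 5;  atoms in N (indices): 3, 4
  Positive values: 6.51, 6.63, 3.02
  Negative values: -7.61, -7.42
Step 2: mu+(X) = mu(P) = sum of positive atom values = 16.16
Step 3: mu-(X) = -mu(N) = sum of |negative atom values| = 15.03
Step 4: |mu|(X) = mu+(X) + mu-(X) = 16.16 + 15.03 = 31.19


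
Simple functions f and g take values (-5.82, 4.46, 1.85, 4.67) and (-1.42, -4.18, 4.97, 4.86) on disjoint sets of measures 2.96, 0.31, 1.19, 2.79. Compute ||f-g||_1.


Step 1: Compute differences f_i - g_i:
  -5.82 - -1.42 = -4.4
  4.46 - -4.18 = 8.64
  1.85 - 4.97 = -3.12
  4.67 - 4.86 = -0.19
Step 2: Compute |diff|^1 * measure for each set:
  |-4.4|^1 * 2.96 = 4.4 * 2.96 = 13.024
  |8.64|^1 * 0.31 = 8.64 * 0.31 = 2.6784
  |-3.12|^1 * 1.19 = 3.12 * 1.19 = 3.7128
  |-0.19|^1 * 2.79 = 0.19 * 2.79 = 0.5301
Step 3: Sum = 19.9453
Step 4: ||f-g||_1 = (19.9453)^(1/1) = 19.9453


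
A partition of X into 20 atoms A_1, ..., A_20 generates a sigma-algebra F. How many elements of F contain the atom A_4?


Each element of F is a union of some subset S of the 20 atoms.
The element contains A_4 iff A_4 is in S.
So we count subsets S of {A_1,...,A_20} with A_4 in S: choose freely among the other 19 atoms.
Count = 2^(20-1) = 2^19 = 524288.


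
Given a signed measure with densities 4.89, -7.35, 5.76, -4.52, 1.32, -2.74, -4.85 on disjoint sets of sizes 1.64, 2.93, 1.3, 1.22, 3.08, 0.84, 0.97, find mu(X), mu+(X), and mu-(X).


Step 1: Compute signed measure on each set:
  Set 1: 4.89 * 1.64 = 8.0196
  Set 2: -7.35 * 2.93 = -21.5355
  Set 3: 5.76 * 1.3 = 7.488
  Set 4: -4.52 * 1.22 = -5.5144
  Set 5: 1.32 * 3.08 = 4.0656
  Set 6: -2.74 * 0.84 = -2.3016
  Set 7: -4.85 * 0.97 = -4.7045
Step 2: Total signed measure = (8.0196) + (-21.5355) + (7.488) + (-5.5144) + (4.0656) + (-2.3016) + (-4.7045)
     = -14.4828
Step 3: Positive part mu+(X) = sum of positive contributions = 19.5732
Step 4: Negative part mu-(X) = |sum of negative contributions| = 34.056


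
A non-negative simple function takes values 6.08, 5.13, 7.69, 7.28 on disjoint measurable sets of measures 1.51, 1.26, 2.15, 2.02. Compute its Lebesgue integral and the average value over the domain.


Step 1: Integral = sum(value_i * measure_i)
= 6.08*1.51 + 5.13*1.26 + 7.69*2.15 + 7.28*2.02
= 9.1808 + 6.4638 + 16.5335 + 14.7056
= 46.8837
Step 2: Total measure of domain = 1.51 + 1.26 + 2.15 + 2.02 = 6.94
Step 3: Average value = 46.8837 / 6.94 = 6.755576


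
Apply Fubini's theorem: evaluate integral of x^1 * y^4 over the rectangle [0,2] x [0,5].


By Fubini's theorem, the double integral factors as a product of single integrals:
Step 1: integral_0^2 x^1 dx = [x^2/2] from 0 to 2
     = 2^2/2 = 2
Step 2: integral_0^5 y^4 dy = [y^5/5] from 0 to 5
     = 5^5/5 = 625
Step 3: Double integral = 2 * 625 = 1250


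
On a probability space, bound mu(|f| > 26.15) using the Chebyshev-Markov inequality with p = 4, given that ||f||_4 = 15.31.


Chebyshev/Markov inequality: mu(|f| > eps) <= (||f||_p / eps)^p
Step 1: ||f||_4 / eps = 15.31 / 26.15 = 0.585468
Step 2: Raise to power p = 4:
  (0.585468)^4 = 0.117494
Step 3: Therefore mu(|f| > 26.15) <= 0.117494


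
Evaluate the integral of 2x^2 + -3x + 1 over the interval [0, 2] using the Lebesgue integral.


The Lebesgue integral of a Riemann-integrable function agrees with the Riemann integral.
Antiderivative F(x) = (2/3)x^3 + (-3/2)x^2 + 1x
F(2) = (2/3)*2^3 + (-3/2)*2^2 + 1*2
     = (2/3)*8 + (-3/2)*4 + 1*2
     = 5.333333 + -6 + 2
     = 1.333333
F(0) = 0.0
Integral = F(2) - F(0) = 1.333333 - 0.0 = 1.333333


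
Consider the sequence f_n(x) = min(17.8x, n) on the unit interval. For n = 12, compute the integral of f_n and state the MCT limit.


f(x) = 17.8x on [0,1]; f_n(x) = min(17.8x, n). At n = 12:
Step 1: f(x) reaches 12 at x = 12/17.8 = 0.674157
Step 2: integral(f_12) = integral(17.8x, 0, 0.674157) + integral(12, 0.674157, 1)
       = 17.8*0.674157^2/2 + 12*(1 - 0.674157)
       = 4.044944 + 3.910112
       = 7.955056
Step 3: As n -> infinity, f_n increases to f, so by MCT integral(f_n) -> integral(f) = 17.8/2 = 8.9.
Convergence: integral(f_12) = 7.955056 -> 8.9 as n -> infinity


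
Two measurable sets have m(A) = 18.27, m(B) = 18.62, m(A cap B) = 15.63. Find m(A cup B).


By inclusion-exclusion: m(A u B) = m(A) + m(B) - m(A n B)
= 18.27 + 18.62 - 15.63
= 21.26


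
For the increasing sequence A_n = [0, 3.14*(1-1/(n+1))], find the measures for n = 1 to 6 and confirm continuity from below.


By continuity of measure from below: if A_n increases to A, then m(A_n) -> m(A).
Here A = [0, 3.14], so m(A) = 3.14
Step 1: a_1 = 3.14*(1 - 1/2) = 1.57, m(A_1) = 1.57
Step 2: a_2 = 3.14*(1 - 1/3) = 2.0933, m(A_2) = 2.0933
Step 3: a_3 = 3.14*(1 - 1/4) = 2.355, m(A_3) = 2.355
Step 4: a_4 = 3.14*(1 - 1/5) = 2.512, m(A_4) = 2.512
Step 5: a_5 = 3.14*(1 - 1/6) = 2.6167, m(A_5) = 2.6167
Step 6: a_6 = 3.14*(1 - 1/7) = 2.6914, m(A_6) = 2.6914
Limit: m(A_n) -> m([0,3.14]) = 3.14


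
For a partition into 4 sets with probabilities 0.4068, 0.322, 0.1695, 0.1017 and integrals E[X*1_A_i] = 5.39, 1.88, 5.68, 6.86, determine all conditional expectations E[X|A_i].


For each cell A_i: E[X|A_i] = E[X*1_A_i] / P(A_i)
Step 1: E[X|A_1] = 5.39 / 0.4068 = 13.249754
Step 2: E[X|A_2] = 1.88 / 0.322 = 5.838509
Step 3: E[X|A_3] = 5.68 / 0.1695 = 33.510324
Step 4: E[X|A_4] = 6.86 / 0.1017 = 67.453294
Verification: E[X] = sum E[X*1_A_i] = 5.39 + 1.88 + 5.68 + 6.86 = 19.81


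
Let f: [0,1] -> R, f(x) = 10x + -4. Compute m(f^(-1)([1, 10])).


f^(-1)([1, 10]) = {x : 1 <= 10x + -4 <= 10}
Solving: (1 - -4)/10 <= x <= (10 - -4)/10
= [0.5, 1.4]
Intersecting with [0,1]: [0.5, 1]
Measure = 1 - 0.5 = 0.5


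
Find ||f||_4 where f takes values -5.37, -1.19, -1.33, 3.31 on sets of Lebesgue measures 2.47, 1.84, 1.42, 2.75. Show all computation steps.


Step 1: Compute |f_i|^4 for each value:
  |-5.37|^4 = 831.566802
  |-1.19|^4 = 2.005339
  |-1.33|^4 = 3.129007
  |3.31|^4 = 120.036127
Step 2: Multiply by measures and sum:
  831.566802 * 2.47 = 2053.97
  2.005339 * 1.84 = 3.689824
  3.129007 * 1.42 = 4.44319
  120.036127 * 2.75 = 330.09935
Sum = 2053.97 + 3.689824 + 4.44319 + 330.09935 = 2392.202364
Step 3: Take the p-th root:
||f||_4 = (2392.202364)^(1/4) = 6.993579


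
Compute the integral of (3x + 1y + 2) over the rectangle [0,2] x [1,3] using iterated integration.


By Fubini, integrate in x first, then y.
Step 1: Fix y, integrate over x in [0,2]:
  integral(3x + 1y + 2, x=0..2)
  = 3*(2^2 - 0^2)/2 + (1y + 2)*(2 - 0)
  = 6 + (1y + 2)*2
  = 6 + 2y + 4
  = 10 + 2y
Step 2: Integrate over y in [1,3]:
  integral(10 + 2y, y=1..3)
  = 10*2 + 2*(3^2 - 1^2)/2
  = 20 + 8
  = 28


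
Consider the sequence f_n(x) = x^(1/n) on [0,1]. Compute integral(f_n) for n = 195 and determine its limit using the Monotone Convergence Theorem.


At n = 195: f_195(x) = x^(1/195).
Step 1: integral(x^(1/195), 0, 1) = [x^(1/195+1) / (1/195+1)] from 0 to 1
     = 1 / (1/195 + 1) = 1 / ((195+1)/195) = 195/(195+1)
     = 195/196 = 0.994898
Step 2: As n -> infinity, f_n(x) = x^(1/n) -> 1 for x in (0,1], and f_n is increasing in n.
By MCT, lim_n integral(f_n) = integral(lim_n f_n) = integral(1, 0, 1) = 1.
Step 3: Verify convergence: 195/196 = 0.994898 -> 1


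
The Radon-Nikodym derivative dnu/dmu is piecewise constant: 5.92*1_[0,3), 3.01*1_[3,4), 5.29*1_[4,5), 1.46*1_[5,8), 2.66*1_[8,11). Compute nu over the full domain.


Integrate each piece of the Radon-Nikodym derivative:
Step 1: integral_0^3 5.92 dx = 5.92*(3-0) = 5.92*3 = 17.76
Step 2: integral_3^4 3.01 dx = 3.01*(4-3) = 3.01*1 = 3.01
Step 3: integral_4^5 5.29 dx = 5.29*(5-4) = 5.29*1 = 5.29
Step 4: integral_5^8 1.46 dx = 1.46*(8-5) = 1.46*3 = 4.38
Step 5: integral_8^11 2.66 dx = 2.66*(11-8) = 2.66*3 = 7.98
Total: 17.76 + 3.01 + 5.29 + 4.38 + 7.98 = 38.42


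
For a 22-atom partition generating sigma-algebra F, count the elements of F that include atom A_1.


Each element of F is a union of some subset S of the 22 atoms.
The element contains A_1 iff A_1 is in S.
So we count subsets S of {A_1,...,A_22} with A_1 in S: choose freely among the other 21 atoms.
Count = 2^(22-1) = 2^21 = 2097152.


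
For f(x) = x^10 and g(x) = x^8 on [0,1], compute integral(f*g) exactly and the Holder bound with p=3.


Step 1: Exact integral of f*g = integral(x^18, 0, 1) = 1/19
     = 0.052632
Step 2: Holder bound with p=3, q=1.5:
  ||f||_p = (integral x^30 dx)^(1/3) = (1/31)^(1/3) = 0.318331
  ||g||_q = (integral x^12 dx)^(1/1.5) = (1/13)^(1/1.5) = 0.180872
Step 3: Holder bound = ||f||_p * ||g||_q = 0.318331 * 0.180872 = 0.057577
Verification: 0.052632 <= 0.057577 (Holder holds)


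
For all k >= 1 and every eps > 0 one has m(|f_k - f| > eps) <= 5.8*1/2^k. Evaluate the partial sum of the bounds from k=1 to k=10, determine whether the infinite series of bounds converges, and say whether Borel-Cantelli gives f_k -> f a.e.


Step 1: List the terms 5.8*1/2^k for k = 1 to 10:
  k=1: 2.9
  k=2: 1.45
  k=3: 0.725
  k=4: 0.3625
  k=5: 0.18125
  k=6: 0.090625
  k=7: 0.045312
  k=8: 0.022656
  k=9: 0.011328
  k=10: 0.005664
Step 2: Partial sum = 2.9 + 1.45 + 0.725 + 0.3625 + 0.18125 + 0.090625 + 0.045312 + 0.022656 + 0.011328 + 0.005664
     = 5.794336
Step 3: The full series sum_(k>=1) 5.8*1/2^k converges (geometric series with ratio 1/2 < 1; a constant multiple of a convergent series converges).
Step 4: Fix eps > 0. Since sum_k m(|f_k - f| > eps) < infinity, the Borel-Cantelli lemma gives
        m(limsup_k {|f_k - f| > eps}) = 0, i.e. for a.e. x, |f_k(x) - f(x)| <= eps for all large k.
        Applying this with eps = 1/j for j = 1, 2, ... and intersecting the countably many full-measure sets,
        for a.e. x we get limsup_k |f_k(x) - f(x)| <= 1/j for every j, hence f_k -> f almost everywhere.
Conclusion: series converges; Borel-Cantelli yields f_k -> f a.e.


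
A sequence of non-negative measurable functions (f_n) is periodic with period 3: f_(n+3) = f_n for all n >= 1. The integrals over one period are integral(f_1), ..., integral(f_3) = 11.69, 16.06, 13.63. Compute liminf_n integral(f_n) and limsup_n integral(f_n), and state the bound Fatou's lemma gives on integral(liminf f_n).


The sequence (integral(f_n)) is periodic with period 3, repeating the values 11.69, 16.06, 13.63 indefinitely.
Step 1: For a periodic sequence, every tail (a_m, a_(m+1), ...) contains all 3 period values infinitely often.
Step 2: Hence inf of every tail = min of the period values = min(11.69, 16.06, 13.63) = 11.69.
        liminf_n integral(f_n) = sup over m of (inf of tail from m) = 11.69.
Step 3: Similarly sup of every tail = max of the period values = 16.06.
        limsup_n integral(f_n) = 16.06.
Step 4: Fatou's lemma: integral(liminf_n f_n) <= liminf_n integral(f_n) = 11.69.
        So the integral of the pointwise liminf is at most 11.69.


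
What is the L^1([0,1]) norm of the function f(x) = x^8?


Step 1: ||f||_1 = (integral_0^1 |x^8|^1 dx)^(1/1)
     = (integral_0^1 x^8 dx)^(1/1)
Step 2: integral_0^1 x^8 dx = [x^9/(9)] from 0 to 1 = 1^9/9
     = 1/9 = 0.111111
Step 3: ||f||_1 = (0.111111)^(1/1) = 0.111111


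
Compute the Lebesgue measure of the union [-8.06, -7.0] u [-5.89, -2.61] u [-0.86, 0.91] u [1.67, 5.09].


For pairwise disjoint intervals, m(union) = sum of lengths.
= (-7.0 - -8.06) + (-2.61 - -5.89) + (0.91 - -0.86) + (5.09 - 1.67)
= 1.06 + 3.28 + 1.77 + 3.42
= 9.53


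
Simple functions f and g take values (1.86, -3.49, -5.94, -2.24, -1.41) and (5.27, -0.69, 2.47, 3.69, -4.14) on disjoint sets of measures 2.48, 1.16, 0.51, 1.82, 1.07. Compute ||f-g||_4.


Step 1: Compute differences f_i - g_i:
  1.86 - 5.27 = -3.41
  -3.49 - -0.69 = -2.8
  -5.94 - 2.47 = -8.41
  -2.24 - 3.69 = -5.93
  -1.41 - -4.14 = 2.73
Step 2: Compute |diff|^4 * measure for each set:
  |-3.41|^4 * 2.48 = 135.21271 * 2.48 = 335.32752
  |-2.8|^4 * 1.16 = 61.4656 * 1.16 = 71.300096
  |-8.41|^4 * 0.51 = 5002.46413 * 0.51 = 2551.256706
  |-5.93|^4 * 1.82 = 1236.570192 * 1.82 = 2250.557749
  |2.73|^4 * 1.07 = 55.545718 * 1.07 = 59.433919
Step 3: Sum = 5267.87599
Step 4: ||f-g||_4 = (5267.87599)^(1/4) = 8.519398


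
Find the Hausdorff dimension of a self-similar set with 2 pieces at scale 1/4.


For a self-similar set with N copies scaled by 1/r:
dim_H = log(N)/log(r) = log(2)/log(4)
= 0.693147/1.386294
= 0.5


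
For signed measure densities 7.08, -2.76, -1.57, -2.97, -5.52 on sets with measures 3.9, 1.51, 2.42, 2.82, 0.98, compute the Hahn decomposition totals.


Step 1: Compute signed measure on each set:
  Set 1: 7.08 * 3.9 = 27.612
  Set 2: -2.76 * 1.51 = -4.1676
  Set 3: -1.57 * 2.42 = -3.7994
  Set 4: -2.97 * 2.82 = -8.3754
  Set 5: -5.52 * 0.98 = -5.4096
Step 2: Total signed measure = (27.612) + (-4.1676) + (-3.7994) + (-8.3754) + (-5.4096)
     = 5.86
Step 3: Positive part mu+(X) = sum of positive contributions = 27.612
Step 4: Negative part mu-(X) = |sum of negative contributions| = 21.752


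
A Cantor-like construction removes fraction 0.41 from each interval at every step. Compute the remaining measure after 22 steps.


Step 1: At each step, fraction remaining = 1 - 0.41 = 0.59
Step 2: After 22 steps, measure = (0.59)^22
Result = 9.093776e-06


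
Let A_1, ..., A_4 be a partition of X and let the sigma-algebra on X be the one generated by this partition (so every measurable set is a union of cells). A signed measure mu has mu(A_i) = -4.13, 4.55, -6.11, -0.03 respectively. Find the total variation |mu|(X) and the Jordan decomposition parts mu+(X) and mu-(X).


Step 1: Every measurable set is a union of atoms (the cells / points), so a Hahn decomposition is
  obtained by grouping atoms by sign: P = union of atoms with mu > 0, N = union of the remaining atoms.
  Atoms in P (indices): 2;  atoms in N (indices): 1, 3, 4
  Positive values: 4.55
  Negative values: -4.13, -6.11, -0.03
Step 2: mu+(X) = mu(P) = sum of positive atom values = 4.55
Step 3: mu-(X) = -mu(N) = sum of |negative atom values| = 10.27
Step 4: |mu|(X) = mu+(X) + mu-(X) = 4.55 + 10.27 = 14.82


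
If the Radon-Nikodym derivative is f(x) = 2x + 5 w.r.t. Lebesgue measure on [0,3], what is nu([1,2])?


nu(A) = integral_A (dnu/dmu) dmu = integral_1^2 (2x + 5) dx
Step 1: Antiderivative F(x) = (2/2)x^2 + 5x
Step 2: F(2) = (2/2)*2^2 + 5*2 = 4 + 10 = 14
Step 3: F(1) = (2/2)*1^2 + 5*1 = 1 + 5 = 6
Step 4: nu([1,2]) = F(2) - F(1) = 14 - 6 = 8


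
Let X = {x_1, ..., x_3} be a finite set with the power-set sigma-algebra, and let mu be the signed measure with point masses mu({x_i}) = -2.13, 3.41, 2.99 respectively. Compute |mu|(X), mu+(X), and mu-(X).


Step 1: Every measurable set is a union of atoms (the cells / points), so a Hahn decomposition is
  obtained by grouping atoms by sign: P = union of atoms with mu > 0, N = union of the remaining atoms.
  Atoms in P (indices): 2, 3;  atoms in N (indices): 1
  Positive values: 3.41, 2.99
  Negative values: -2.13
Step 2: mu+(X) = mu(P) = sum of positive atom values = 6.4
Step 3: mu-(X) = -mu(N) = sum of |negative atom values| = 2.13
Step 4: |mu|(X) = mu+(X) + mu-(X) = 6.4 + 2.13 = 8.53


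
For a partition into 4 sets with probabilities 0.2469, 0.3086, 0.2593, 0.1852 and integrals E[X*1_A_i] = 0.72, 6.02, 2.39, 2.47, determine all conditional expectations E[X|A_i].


For each cell A_i: E[X|A_i] = E[X*1_A_i] / P(A_i)
Step 1: E[X|A_1] = 0.72 / 0.2469 = 2.91616
Step 2: E[X|A_2] = 6.02 / 0.3086 = 19.507453
Step 3: E[X|A_3] = 2.39 / 0.2593 = 9.217123
Step 4: E[X|A_4] = 2.47 / 0.1852 = 13.336933
Verification: E[X] = sum E[X*1_A_i] = 0.72 + 6.02 + 2.39 + 2.47 = 11.6


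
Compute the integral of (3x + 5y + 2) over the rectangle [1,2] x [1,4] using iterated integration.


By Fubini, integrate in x first, then y.
Step 1: Fix y, integrate over x in [1,2]:
  integral(3x + 5y + 2, x=1..2)
  = 3*(2^2 - 1^2)/2 + (5y + 2)*(2 - 1)
  = 4.5 + (5y + 2)*1
  = 4.5 + 5y + 2
  = 6.5 + 5y
Step 2: Integrate over y in [1,4]:
  integral(6.5 + 5y, y=1..4)
  = 6.5*3 + 5*(4^2 - 1^2)/2
  = 19.5 + 37.5
  = 57


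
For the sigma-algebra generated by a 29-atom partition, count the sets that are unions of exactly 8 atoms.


Each element of F is a union of some subset of the 29 atoms.
Elements that are unions of exactly 8 atoms correspond to 8-element subsets of the 29 atoms.
Count = C(29, 8) = 29! / (8! * 21!) = 4292145.


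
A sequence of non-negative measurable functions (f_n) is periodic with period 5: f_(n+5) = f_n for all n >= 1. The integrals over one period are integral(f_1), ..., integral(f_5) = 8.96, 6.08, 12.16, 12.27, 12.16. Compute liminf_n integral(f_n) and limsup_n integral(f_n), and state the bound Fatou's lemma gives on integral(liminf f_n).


The sequence (integral(f_n)) is periodic with period 5, repeating the values 8.96, 6.08, 12.16, 12.27, 12.16 indefinitely.
Step 1: For a periodic sequence, every tail (a_m, a_(m+1), ...) contains all 5 period values infinitely often.
Step 2: Hence inf of every tail = min of the period values = min(8.96, 6.08, 12.16, 12.27, 12.16) = 6.08.
        liminf_n integral(f_n) = sup over m of (inf of tail from m) = 6.08.
Step 3: Similarly sup of every tail = max of the period values = 12.27.
        limsup_n integral(f_n) = 12.27.
Step 4: Fatou's lemma: integral(liminf_n f_n) <= liminf_n integral(f_n) = 6.08.
        So the integral of the pointwise liminf is at most 6.08.


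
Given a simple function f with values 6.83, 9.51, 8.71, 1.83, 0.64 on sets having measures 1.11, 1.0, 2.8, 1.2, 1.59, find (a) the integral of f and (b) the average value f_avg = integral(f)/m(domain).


Step 1: Integral = sum(value_i * measure_i)
= 6.83*1.11 + 9.51*1.0 + 8.71*2.8 + 1.83*1.2 + 0.64*1.59
= 7.5813 + 9.51 + 24.388 + 2.196 + 1.0176
= 44.6929
Step 2: Total measure of domain = 1.11 + 1.0 + 2.8 + 1.2 + 1.59 = 7.7
Step 3: Average value = 44.6929 / 7.7 = 5.804273


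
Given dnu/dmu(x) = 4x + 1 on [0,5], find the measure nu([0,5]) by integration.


nu(A) = integral_A (dnu/dmu) dmu = integral_0^5 (4x + 1) dx
Step 1: Antiderivative F(x) = (4/2)x^2 + 1x
Step 2: F(5) = (4/2)*5^2 + 1*5 = 50 + 5 = 55
Step 3: F(0) = (4/2)*0^2 + 1*0 = 0.0 + 0 = 0.0
Step 4: nu([0,5]) = F(5) - F(0) = 55 - 0.0 = 55


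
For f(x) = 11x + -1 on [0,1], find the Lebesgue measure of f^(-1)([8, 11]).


f^(-1)([8, 11]) = {x : 8 <= 11x + -1 <= 11}
Solving: (8 - -1)/11 <= x <= (11 - -1)/11
= [0.818182, 1.090909]
Intersecting with [0,1]: [0.818182, 1]
Measure = 1 - 0.818182 = 0.181818


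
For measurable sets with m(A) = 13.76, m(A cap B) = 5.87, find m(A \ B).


m(A \ B) = m(A) - m(A n B)
= 13.76 - 5.87
= 7.89


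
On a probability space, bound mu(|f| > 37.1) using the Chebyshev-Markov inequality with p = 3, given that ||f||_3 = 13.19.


Chebyshev/Markov inequality: mu(|f| > eps) <= (||f||_p / eps)^p
Step 1: ||f||_3 / eps = 13.19 / 37.1 = 0.355526
Step 2: Raise to power p = 3:
  (0.355526)^3 = 0.044938
Step 3: Therefore mu(|f| > 37.1) <= 0.044938


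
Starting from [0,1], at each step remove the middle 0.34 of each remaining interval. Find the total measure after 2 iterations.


Step 1: At each step, fraction remaining = 1 - 0.34 = 0.66
Step 2: After 2 steps, measure = (0.66)^2
Step 3: Computing the power step by step:
  After step 1: 0.66
  After step 2: 0.4356
Result = 0.4356


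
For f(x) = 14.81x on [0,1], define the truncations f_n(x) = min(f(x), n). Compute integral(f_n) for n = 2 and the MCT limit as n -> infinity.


f(x) = 14.81x on [0,1]; f_n(x) = min(14.81x, n). At n = 2:
Step 1: f(x) reaches 2 at x = 2/14.81 = 0.135044
Step 2: integral(f_2) = integral(14.81x, 0, 0.135044) + integral(2, 0.135044, 1)
       = 14.81*0.135044^2/2 + 2*(1 - 0.135044)
       = 0.135044 + 1.729912
       = 1.864956
Step 3: As n -> infinity, f_n increases to f, so by MCT integral(f_n) -> integral(f) = 14.81/2 = 7.405.
Convergence: integral(f_2) = 1.864956 -> 7.405 as n -> infinity


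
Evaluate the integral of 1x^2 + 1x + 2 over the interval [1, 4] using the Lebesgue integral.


The Lebesgue integral of a Riemann-integrable function agrees with the Riemann integral.
Antiderivative F(x) = (1/3)x^3 + (1/2)x^2 + 2x
F(4) = (1/3)*4^3 + (1/2)*4^2 + 2*4
     = (1/3)*64 + (1/2)*16 + 2*4
     = 21.333333 + 8 + 8
     = 37.333333
F(1) = 2.833333
Integral = F(4) - F(1) = 37.333333 - 2.833333 = 34.5


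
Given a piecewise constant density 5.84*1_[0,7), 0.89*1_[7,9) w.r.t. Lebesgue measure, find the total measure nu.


Integrate each piece of the Radon-Nikodym derivative:
Step 1: integral_0^7 5.84 dx = 5.84*(7-0) = 5.84*7 = 40.88
Step 2: integral_7^9 0.89 dx = 0.89*(9-7) = 0.89*2 = 1.78
Total: 40.88 + 1.78 = 42.66


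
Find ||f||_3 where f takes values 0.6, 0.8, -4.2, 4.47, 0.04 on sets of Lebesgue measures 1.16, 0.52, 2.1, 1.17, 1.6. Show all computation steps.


Step 1: Compute |f_i|^3 for each value:
  |0.6|^3 = 0.216
  |0.8|^3 = 0.512
  |-4.2|^3 = 74.088
  |4.47|^3 = 89.314623
  |0.04|^3 = 6.400000e-05
Step 2: Multiply by measures and sum:
  0.216 * 1.16 = 0.25056
  0.512 * 0.52 = 0.26624
  74.088 * 2.1 = 155.5848
  89.314623 * 1.17 = 104.498109
  6.400000e-05 * 1.6 = 1.024000e-04
Sum = 0.25056 + 0.26624 + 155.5848 + 104.498109 + 1.024000e-04 = 260.599811
Step 3: Take the p-th root:
||f||_3 = (260.599811)^(1/3) = 6.387409


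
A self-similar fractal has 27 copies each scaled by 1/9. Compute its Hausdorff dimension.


For a self-similar set with N copies scaled by 1/r:
dim_H = log(N)/log(r) = log(27)/log(9)
= 3.295837/2.197225
= 1.5


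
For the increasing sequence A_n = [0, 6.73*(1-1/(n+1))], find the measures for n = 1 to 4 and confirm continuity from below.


By continuity of measure from below: if A_n increases to A, then m(A_n) -> m(A).
Here A = [0, 6.73], so m(A) = 6.73
Step 1: a_1 = 6.73*(1 - 1/2) = 3.365, m(A_1) = 3.365
Step 2: a_2 = 6.73*(1 - 1/3) = 4.4867, m(A_2) = 4.4867
Step 3: a_3 = 6.73*(1 - 1/4) = 5.0475, m(A_3) = 5.0475
Step 4: a_4 = 6.73*(1 - 1/5) = 5.384, m(A_4) = 5.384
Limit: m(A_n) -> m([0,6.73]) = 6.73


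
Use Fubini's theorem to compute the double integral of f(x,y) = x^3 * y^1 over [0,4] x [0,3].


By Fubini's theorem, the double integral factors as a product of single integrals:
Step 1: integral_0^4 x^3 dx = [x^4/4] from 0 to 4
     = 4^4/4 = 64
Step 2: integral_0^3 y^1 dy = [y^2/2] from 0 to 3
     = 3^2/2 = 4.5
Step 3: Double integral = 64 * 4.5 = 288


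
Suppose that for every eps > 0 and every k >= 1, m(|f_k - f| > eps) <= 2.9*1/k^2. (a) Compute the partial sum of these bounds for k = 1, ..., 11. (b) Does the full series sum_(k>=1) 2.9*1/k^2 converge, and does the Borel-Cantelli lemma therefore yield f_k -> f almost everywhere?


Step 1: List the terms 2.9*1/k^2 for k = 1 to 11:
  k=1: 2.9
  k=2: 0.725
  k=3: 0.322222
  k=4: 0.18125
  k=5: 0.116
  k=6: 0.080556
  k=7: 0.059184
  k=8: 0.045312
  k=9: 0.035802
  k=10: 0.029
  k=11: 0.023967
Step 2: Partial sum = 2.9 + 0.725 + 0.322222 + 0.18125 + 0.116 + 0.080556 + 0.059184 + 0.045312 + 0.035802 + 0.029 + 0.023967
     = 4.518293
Step 3: The full series sum_(k>=1) 2.9*1/k^2 converges (p-series with p = 2 > 1; a constant multiple of a convergent series converges).
Step 4: Fix eps > 0. Since sum_k m(|f_k - f| > eps) < infinity, the Borel-Cantelli lemma gives
        m(limsup_k {|f_k - f| > eps}) = 0, i.e. for a.e. x, |f_k(x) - f(x)| <= eps for all large k.
        Applying this with eps = 1/j for j = 1, 2, ... and intersecting the countably many full-measure sets,
        for a.e. x we get limsup_k |f_k(x) - f(x)| <= 1/j for every j, hence f_k -> f almost everywhere.
Conclusion: series converges; Borel-Cantelli yields f_k -> f a.e.


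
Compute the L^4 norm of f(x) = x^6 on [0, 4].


Step 1: ||f||_4 = (integral_0^4 |x^6|^4 dx)^(1/4)
     = (integral_0^4 x^24 dx)^(1/4)
Step 2: integral_0^4 x^24 dx = [x^25/(25)] from 0 to 4 = 4^25/25
     = 1125899906842624/25 = 4.503600e+13
Step 3: ||f||_4 = (4.503600e+13)^(1/4) = 2590.537859


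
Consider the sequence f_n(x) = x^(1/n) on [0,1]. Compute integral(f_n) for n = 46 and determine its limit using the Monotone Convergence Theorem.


At n = 46: f_46(x) = x^(1/46).
Step 1: integral(x^(1/46), 0, 1) = [x^(1/46+1) / (1/46+1)] from 0 to 1
     = 1 / (1/46 + 1) = 1 / ((46+1)/46) = 46/(46+1)
     = 46/47 = 0.978723
Step 2: As n -> infinity, f_n(x) = x^(1/n) -> 1 for x in (0,1], and f_n is increasing in n.
By MCT, lim_n integral(f_n) = integral(lim_n f_n) = integral(1, 0, 1) = 1.
Step 3: Verify convergence: 46/47 = 0.978723 -> 1


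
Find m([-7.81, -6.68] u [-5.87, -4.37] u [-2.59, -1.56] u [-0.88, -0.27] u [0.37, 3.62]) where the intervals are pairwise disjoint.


For pairwise disjoint intervals, m(union) = sum of lengths.
= (-6.68 - -7.81) + (-4.37 - -5.87) + (-1.56 - -2.59) + (-0.27 - -0.88) + (3.62 - 0.37)
= 1.13 + 1.5 + 1.03 + 0.61 + 3.25
= 7.52


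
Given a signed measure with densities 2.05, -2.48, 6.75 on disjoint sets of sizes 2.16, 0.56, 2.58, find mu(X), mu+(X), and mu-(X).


Step 1: Compute signed measure on each set:
  Set 1: 2.05 * 2.16 = 4.428
  Set 2: -2.48 * 0.56 = -1.3888
  Set 3: 6.75 * 2.58 = 17.415
Step 2: Total signed measure = (4.428) + (-1.3888) + (17.415)
     = 20.4542
Step 3: Positive part mu+(X) = sum of positive contributions = 21.843
Step 4: Negative part mu-(X) = |sum of negative contributions| = 1.3888


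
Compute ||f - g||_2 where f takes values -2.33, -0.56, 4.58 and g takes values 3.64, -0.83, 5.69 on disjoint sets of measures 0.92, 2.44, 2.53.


Step 1: Compute differences f_i - g_i:
  -2.33 - 3.64 = -5.97
  -0.56 - -0.83 = 0.27
  4.58 - 5.69 = -1.11
Step 2: Compute |diff|^2 * measure for each set:
  |-5.97|^2 * 0.92 = 35.6409 * 0.92 = 32.789628
  |0.27|^2 * 2.44 = 0.0729 * 2.44 = 0.177876
  |-1.11|^2 * 2.53 = 1.2321 * 2.53 = 3.117213
Step 3: Sum = 36.084717
Step 4: ||f-g||_2 = (36.084717)^(1/2) = 6.007056


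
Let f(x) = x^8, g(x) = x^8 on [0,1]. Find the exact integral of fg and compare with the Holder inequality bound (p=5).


Step 1: Exact integral of f*g = integral(x^16, 0, 1) = 1/17
     = 0.058824
Step 2: Holder bound with p=5, q=1.25:
  ||f||_p = (integral x^40 dx)^(1/5) = (1/41)^(1/5) = 0.475821
  ||g||_q = (integral x^10 dx)^(1/1.25) = (1/11)^(1/1.25) = 0.146854
Step 3: Holder bound = ||f||_p * ||g||_q = 0.475821 * 0.146854 = 0.069876
Verification: 0.058824 <= 0.069876 (Holder holds)


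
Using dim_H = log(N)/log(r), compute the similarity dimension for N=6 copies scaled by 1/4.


For a self-similar set with N copies scaled by 1/r:
dim_H = log(N)/log(r) = log(6)/log(4)
= 1.791759/1.386294
= 1.292481


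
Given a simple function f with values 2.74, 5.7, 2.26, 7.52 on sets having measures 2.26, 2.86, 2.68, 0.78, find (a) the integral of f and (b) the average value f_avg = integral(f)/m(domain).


Step 1: Integral = sum(value_i * measure_i)
= 2.74*2.26 + 5.7*2.86 + 2.26*2.68 + 7.52*0.78
= 6.1924 + 16.302 + 6.0568 + 5.8656
= 34.4168
Step 2: Total measure of domain = 2.26 + 2.86 + 2.68 + 0.78 = 8.58
Step 3: Average value = 34.4168 / 8.58 = 4.011282


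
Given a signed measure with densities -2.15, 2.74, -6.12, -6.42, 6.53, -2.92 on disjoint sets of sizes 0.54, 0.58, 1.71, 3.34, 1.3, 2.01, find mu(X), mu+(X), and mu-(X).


Step 1: Compute signed measure on each set:
  Set 1: -2.15 * 0.54 = -1.161
  Set 2: 2.74 * 0.58 = 1.5892
  Set 3: -6.12 * 1.71 = -10.4652
  Set 4: -6.42 * 3.34 = -21.4428
  Set 5: 6.53 * 1.3 = 8.489
  Set 6: -2.92 * 2.01 = -5.8692
Step 2: Total signed measure = (-1.161) + (1.5892) + (-10.4652) + (-21.4428) + (8.489) + (-5.8692)
     = -28.86
Step 3: Positive part mu+(X) = sum of positive contributions = 10.0782
Step 4: Negative part mu-(X) = |sum of negative contributions| = 38.9382


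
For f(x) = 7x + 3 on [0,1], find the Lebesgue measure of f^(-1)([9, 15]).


f^(-1)([9, 15]) = {x : 9 <= 7x + 3 <= 15}
Solving: (9 - 3)/7 <= x <= (15 - 3)/7
= [0.857143, 1.714286]
Intersecting with [0,1]: [0.857143, 1]
Measure = 1 - 0.857143 = 0.142857


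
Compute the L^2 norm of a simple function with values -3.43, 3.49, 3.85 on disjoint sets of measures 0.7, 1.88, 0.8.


Step 1: Compute |f_i|^2 for each value:
  |-3.43|^2 = 11.7649
  |3.49|^2 = 12.1801
  |3.85|^2 = 14.8225
Step 2: Multiply by measures and sum:
  11.7649 * 0.7 = 8.23543
  12.1801 * 1.88 = 22.898588
  14.8225 * 0.8 = 11.858
Sum = 8.23543 + 22.898588 + 11.858 = 42.992018
Step 3: Take the p-th root:
||f||_2 = (42.992018)^(1/2) = 6.55683


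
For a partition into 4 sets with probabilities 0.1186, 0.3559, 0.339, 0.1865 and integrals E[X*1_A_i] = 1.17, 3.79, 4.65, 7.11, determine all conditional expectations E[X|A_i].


For each cell A_i: E[X|A_i] = E[X*1_A_i] / P(A_i)
Step 1: E[X|A_1] = 1.17 / 0.1186 = 9.865093
Step 2: E[X|A_2] = 3.79 / 0.3559 = 10.649059
Step 3: E[X|A_3] = 4.65 / 0.339 = 13.716814
Step 4: E[X|A_4] = 7.11 / 0.1865 = 38.123324
Verification: E[X] = sum E[X*1_A_i] = 1.17 + 3.79 + 4.65 + 7.11 = 16.72


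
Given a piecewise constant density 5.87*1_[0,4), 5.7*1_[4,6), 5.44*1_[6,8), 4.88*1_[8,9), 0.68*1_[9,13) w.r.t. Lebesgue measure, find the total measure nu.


Integrate each piece of the Radon-Nikodym derivative:
Step 1: integral_0^4 5.87 dx = 5.87*(4-0) = 5.87*4 = 23.48
Step 2: integral_4^6 5.7 dx = 5.7*(6-4) = 5.7*2 = 11.4
Step 3: integral_6^8 5.44 dx = 5.44*(8-6) = 5.44*2 = 10.88
Step 4: integral_8^9 4.88 dx = 4.88*(9-8) = 4.88*1 = 4.88
Step 5: integral_9^13 0.68 dx = 0.68*(13-9) = 0.68*4 = 2.72
Total: 23.48 + 11.4 + 10.88 + 4.88 + 2.72 = 53.36


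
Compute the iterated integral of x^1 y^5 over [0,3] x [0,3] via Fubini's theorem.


By Fubini's theorem, the double integral factors as a product of single integrals:
Step 1: integral_0^3 x^1 dx = [x^2/2] from 0 to 3
     = 3^2/2 = 4.5
Step 2: integral_0^3 y^5 dy = [y^6/6] from 0 to 3
     = 3^6/6 = 121.5
Step 3: Double integral = 4.5 * 121.5 = 546.75


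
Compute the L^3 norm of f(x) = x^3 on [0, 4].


Step 1: ||f||_3 = (integral_0^4 |x^3|^3 dx)^(1/3)
     = (integral_0^4 x^9 dx)^(1/3)
Step 2: integral_0^4 x^9 dx = [x^10/(10)] from 0 to 4 = 4^10/10
     = 1048576/10 = 104857.6
Step 3: ||f||_3 = (104857.6)^(1/3) = 47.155603


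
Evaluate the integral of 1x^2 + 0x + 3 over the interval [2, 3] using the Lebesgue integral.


The Lebesgue integral of a Riemann-integrable function agrees with the Riemann integral.
Antiderivative F(x) = (1/3)x^3 + (0/2)x^2 + 3x
F(3) = (1/3)*3^3 + (0/2)*3^2 + 3*3
     = (1/3)*27 + (0/2)*9 + 3*3
     = 9 + 0.0 + 9
     = 18
F(2) = 8.666667
Integral = F(3) - F(2) = 18 - 8.666667 = 9.333333


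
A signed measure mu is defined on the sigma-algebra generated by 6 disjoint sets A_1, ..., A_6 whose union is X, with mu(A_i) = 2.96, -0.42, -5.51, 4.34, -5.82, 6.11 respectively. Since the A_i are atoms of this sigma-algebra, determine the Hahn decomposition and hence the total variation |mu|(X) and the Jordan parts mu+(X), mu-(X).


Step 1: Every measurable set is a union of atoms (the cells / points), so a Hahn decomposition is
  obtained by grouping atoms by sign: P = union of atoms with mu > 0, N = union of the remaining atoms.
  Atoms in P (indices): 1, 4, 6;  atoms in N (indices): 2, 3, 5
  Positive values: 2.96, 4.34, 6.11
  Negative values: -0.42, -5.51, -5.82
Step 2: mu+(X) = mu(P) = sum of positive atom values = 13.41
Step 3: mu-(X) = -mu(N) = sum of |negative atom values| = 11.75
Step 4: |mu|(X) = mu+(X) + mu-(X) = 13.41 + 11.75 = 25.16


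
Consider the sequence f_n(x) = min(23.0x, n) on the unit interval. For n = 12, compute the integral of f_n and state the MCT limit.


f(x) = 23.0x on [0,1]; f_n(x) = min(23.0x, n). At n = 12:
Step 1: f(x) reaches 12 at x = 12/23.0 = 0.521739
Step 2: integral(f_12) = integral(23.0x, 0, 0.521739) + integral(12, 0.521739, 1)
       = 23.0*0.521739^2/2 + 12*(1 - 0.521739)
       = 3.130435 + 5.73913
       = 8.869565
Step 3: As n -> infinity, f_n increases to f, so by MCT integral(f_n) -> integral(f) = 23.0/2 = 11.5.
Convergence: integral(f_12) = 8.869565 -> 11.5 as n -> infinity


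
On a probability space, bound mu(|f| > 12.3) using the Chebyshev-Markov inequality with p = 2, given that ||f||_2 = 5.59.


Chebyshev/Markov inequality: mu(|f| > eps) <= (||f||_p / eps)^p
Step 1: ||f||_2 / eps = 5.59 / 12.3 = 0.454472
Step 2: Raise to power p = 2:
  (0.454472)^2 = 0.206544
Step 3: Therefore mu(|f| > 12.3) <= 0.206544


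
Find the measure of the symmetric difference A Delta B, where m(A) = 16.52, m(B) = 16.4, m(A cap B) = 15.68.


m(A Delta B) = m(A) + m(B) - 2*m(A n B)
= 16.52 + 16.4 - 2*15.68
= 16.52 + 16.4 - 31.36
= 1.56


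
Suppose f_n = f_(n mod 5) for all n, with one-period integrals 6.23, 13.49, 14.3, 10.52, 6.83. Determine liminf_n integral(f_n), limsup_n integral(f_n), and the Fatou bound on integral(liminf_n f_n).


The sequence (integral(f_n)) is periodic with period 5, repeating the values 6.23, 13.49, 14.3, 10.52, 6.83 indefinitely.
Step 1: For a periodic sequence, every tail (a_m, a_(m+1), ...) contains all 5 period values infinitely often.
Step 2: Hence inf of every tail = min of the period values = min(6.23, 13.49, 14.3, 10.52, 6.83) = 6.23.
        liminf_n integral(f_n) = sup over m of (inf of tail from m) = 6.23.
Step 3: Similarly sup of every tail = max of the period values = 14.3.
        limsup_n integral(f_n) = 14.3.
Step 4: Fatou's lemma: integral(liminf_n f_n) <= liminf_n integral(f_n) = 6.23.
        So the integral of the pointwise liminf is at most 6.23.


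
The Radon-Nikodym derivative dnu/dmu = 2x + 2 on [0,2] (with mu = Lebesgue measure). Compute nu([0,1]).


nu(A) = integral_A (dnu/dmu) dmu = integral_0^1 (2x + 2) dx
Step 1: Antiderivative F(x) = (2/2)x^2 + 2x
Step 2: F(1) = (2/2)*1^2 + 2*1 = 1 + 2 = 3
Step 3: F(0) = (2/2)*0^2 + 2*0 = 0.0 + 0 = 0.0
Step 4: nu([0,1]) = F(1) - F(0) = 3 - 0.0 = 3


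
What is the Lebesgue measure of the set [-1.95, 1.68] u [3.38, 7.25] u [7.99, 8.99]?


For pairwise disjoint intervals, m(union) = sum of lengths.
= (1.68 - -1.95) + (7.25 - 3.38) + (8.99 - 7.99)
= 3.63 + 3.87 + 1
= 8.5


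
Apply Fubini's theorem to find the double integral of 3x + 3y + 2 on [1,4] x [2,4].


By Fubini, integrate in x first, then y.
Step 1: Fix y, integrate over x in [1,4]:
  integral(3x + 3y + 2, x=1..4)
  = 3*(4^2 - 1^2)/2 + (3y + 2)*(4 - 1)
  = 22.5 + (3y + 2)*3
  = 22.5 + 9y + 6
  = 28.5 + 9y
Step 2: Integrate over y in [2,4]:
  integral(28.5 + 9y, y=2..4)
  = 28.5*2 + 9*(4^2 - 2^2)/2
  = 57 + 54
  = 111


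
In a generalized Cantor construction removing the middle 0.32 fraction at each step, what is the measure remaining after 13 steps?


Step 1: At each step, fraction remaining = 1 - 0.32 = 0.68
Step 2: After 13 steps, measure = (0.68)^13
Result = 0.006647


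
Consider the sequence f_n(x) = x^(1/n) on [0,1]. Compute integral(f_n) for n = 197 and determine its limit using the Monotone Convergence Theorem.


At n = 197: f_197(x) = x^(1/197).
Step 1: integral(x^(1/197), 0, 1) = [x^(1/197+1) / (1/197+1)] from 0 to 1
     = 1 / (1/197 + 1) = 1 / ((197+1)/197) = 197/(197+1)
     = 197/198 = 0.994949
Step 2: As n -> infinity, f_n(x) = x^(1/n) -> 1 for x in (0,1], and f_n is increasing in n.
By MCT, lim_n integral(f_n) = integral(lim_n f_n) = integral(1, 0, 1) = 1.
Step 3: Verify convergence: 197/198 = 0.994949 -> 1


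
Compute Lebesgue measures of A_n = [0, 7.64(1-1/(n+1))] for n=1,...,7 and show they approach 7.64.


By continuity of measure from below: if A_n increases to A, then m(A_n) -> m(A).
Here A = [0, 7.64], so m(A) = 7.64
Step 1: a_1 = 7.64*(1 - 1/2) = 3.82, m(A_1) = 3.82
Step 2: a_2 = 7.64*(1 - 1/3) = 5.0933, m(A_2) = 5.0933
Step 3: a_3 = 7.64*(1 - 1/4) = 5.73, m(A_3) = 5.73
Step 4: a_4 = 7.64*(1 - 1/5) = 6.112, m(A_4) = 6.112
Step 5: a_5 = 7.64*(1 - 1/6) = 6.3667, m(A_5) = 6.3667
Step 6: a_6 = 7.64*(1 - 1/7) = 6.5486, m(A_6) = 6.5486
Step 7: a_7 = 7.64*(1 - 1/8) = 6.685, m(A_7) = 6.685
Limit: m(A_n) -> m([0,7.64]) = 7.64


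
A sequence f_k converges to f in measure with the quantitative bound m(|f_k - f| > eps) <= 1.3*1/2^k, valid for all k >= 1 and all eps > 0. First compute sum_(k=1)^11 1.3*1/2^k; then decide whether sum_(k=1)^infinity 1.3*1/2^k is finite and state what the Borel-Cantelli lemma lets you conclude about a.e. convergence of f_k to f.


Step 1: List the terms 1.3*1/2^k for k = 1 to 11:
  k=1: 0.65
  k=2: 0.325
  k=3: 0.1625
  k=4: 0.08125
  k=5: 0.040625
  k=6: 0.020313
  k=7: 0.010156
  k=8: 0.005078
  k=9: 0.002539
  k=10: 0.00127
  k=11: 6.347656e-04
Step 2: Partial sum = 0.65 + 0.325 + 0.1625 + 0.08125 + 0.040625 + 0.020313 + 0.010156 + 0.005078 + 0.002539 + 0.00127 + 6.347656e-04
     = 1.299365
Step 3: The full series sum_(k>=1) 1.3*1/2^k converges (geometric series with ratio 1/2 < 1; a constant multiple of a convergent series converges).
Step 4: Fix eps > 0. Since sum_k m(|f_k - f| > eps) < infinity, the Borel-Cantelli lemma gives
        m(limsup_k {|f_k - f| > eps}) = 0, i.e. for a.e. x, |f_k(x) - f(x)| <= eps for all large k.
        Applying this with eps = 1/j for j = 1, 2, ... and intersecting the countably many full-measure sets,
        for a.e. x we get limsup_k |f_k(x) - f(x)| <= 1/j for every j, hence f_k -> f almost everywhere.
Conclusion: series converges; Borel-Cantelli yields f_k -> f a.e.
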